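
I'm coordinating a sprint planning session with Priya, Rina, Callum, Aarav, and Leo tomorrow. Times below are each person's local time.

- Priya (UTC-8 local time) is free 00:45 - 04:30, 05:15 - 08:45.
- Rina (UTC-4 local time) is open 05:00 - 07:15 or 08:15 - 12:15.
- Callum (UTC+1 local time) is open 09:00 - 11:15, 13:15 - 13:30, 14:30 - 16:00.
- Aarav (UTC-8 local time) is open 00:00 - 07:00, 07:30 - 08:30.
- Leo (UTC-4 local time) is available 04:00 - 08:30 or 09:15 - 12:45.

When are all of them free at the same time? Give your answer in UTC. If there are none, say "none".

09:00-10:15, 12:15-12:30, 13:30-15:00

Priya in UTC: 08:45-12:30, 13:15-16:45 (add 8h to convert from UTC-8).
Rina in UTC: 09:00-11:15, 12:15-16:15 (add 4h to convert from UTC-4).
Callum in UTC: 08:00-10:15, 12:15-12:30, 13:30-15:00 (subtract 1h to convert from UTC+1).
Aarav in UTC: 08:00-15:00, 15:30-16:30 (add 8h to convert from UTC-8).
Leo in UTC: 08:00-12:30, 13:15-16:45 (add 4h to convert from UTC-4).
Priya ∩ Rina: 09:00-11:15, 12:15-12:30, 13:15-16:15.
Priya ∩ Rina ∩ Callum: 09:00-10:15, 12:15-12:30, 13:30-15:00.
Priya ∩ Rina ∩ Callum ∩ Aarav: 09:00-10:15, 12:15-12:30, 13:30-15:00.
Priya ∩ Rina ∩ Callum ∩ Aarav ∩ Leo: 09:00-10:15, 12:15-12:30, 13:30-15:00.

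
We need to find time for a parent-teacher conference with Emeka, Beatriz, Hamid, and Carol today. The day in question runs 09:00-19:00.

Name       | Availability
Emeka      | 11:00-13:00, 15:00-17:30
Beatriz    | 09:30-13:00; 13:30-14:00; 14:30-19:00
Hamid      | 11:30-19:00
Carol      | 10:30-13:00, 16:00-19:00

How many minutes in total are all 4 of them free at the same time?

180

Emeka ∩ Beatriz: 11:00-13:00, 15:00-17:30.
Emeka ∩ Beatriz ∩ Hamid: 11:30-13:00, 15:00-17:30.
Emeka ∩ Beatriz ∩ Hamid ∩ Carol: 11:30-13:00, 16:00-17:30.
Summing the common windows: 90 + 90 = 180 minutes.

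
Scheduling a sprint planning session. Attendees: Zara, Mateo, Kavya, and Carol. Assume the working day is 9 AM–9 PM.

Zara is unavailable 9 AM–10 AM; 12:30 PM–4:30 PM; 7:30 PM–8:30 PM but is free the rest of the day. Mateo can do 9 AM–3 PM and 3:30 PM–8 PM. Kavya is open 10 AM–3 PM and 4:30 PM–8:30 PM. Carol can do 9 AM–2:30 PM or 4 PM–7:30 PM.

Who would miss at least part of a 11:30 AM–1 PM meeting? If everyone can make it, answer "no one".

Zara free: 10:00-12:30, 16:30-19:30, 20:30-21:00 (invert busy blocks within the working day).
Mateo free: 09:00-15:00, 15:30-20:00.
Kavya free: 10:00-15:00, 16:30-20:30.
Carol free: 09:00-14:30, 16:00-19:30.
Zara: not fully free for 11:30-13:00. Mateo: free for 11:30-13:00. Kavya: free for 11:30-13:00. Carol: free for 11:30-13:00.

Zara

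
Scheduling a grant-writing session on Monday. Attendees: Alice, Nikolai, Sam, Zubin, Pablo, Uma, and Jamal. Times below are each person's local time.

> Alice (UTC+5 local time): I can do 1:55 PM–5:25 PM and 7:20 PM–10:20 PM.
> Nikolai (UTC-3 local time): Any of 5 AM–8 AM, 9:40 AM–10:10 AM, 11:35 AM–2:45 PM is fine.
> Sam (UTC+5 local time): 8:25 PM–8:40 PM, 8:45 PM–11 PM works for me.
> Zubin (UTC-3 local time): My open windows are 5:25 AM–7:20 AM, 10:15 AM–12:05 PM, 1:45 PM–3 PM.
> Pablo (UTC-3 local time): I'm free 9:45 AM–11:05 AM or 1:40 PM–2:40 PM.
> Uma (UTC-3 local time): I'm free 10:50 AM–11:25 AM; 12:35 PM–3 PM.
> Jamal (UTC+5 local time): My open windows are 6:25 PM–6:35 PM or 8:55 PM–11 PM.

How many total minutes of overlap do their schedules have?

35

Alice in UTC: 08:55-12:25, 14:20-17:20 (subtract 5h to convert from UTC+5).
Nikolai in UTC: 08:00-11:00, 12:40-13:10, 14:35-17:45 (add 3h to convert from UTC-3).
Sam in UTC: 15:25-15:40, 15:45-18:00 (subtract 5h to convert from UTC+5).
Zubin in UTC: 08:25-10:20, 13:15-15:05, 16:45-18:00 (add 3h to convert from UTC-3).
Pablo in UTC: 12:45-14:05, 16:40-17:40 (add 3h to convert from UTC-3).
Uma in UTC: 13:50-14:25, 15:35-18:00 (add 3h to convert from UTC-3).
Jamal in UTC: 13:25-13:35, 15:55-18:00 (subtract 5h to convert from UTC+5).
Alice ∩ Nikolai: 08:55-11:00, 14:35-17:20.
Alice ∩ Nikolai ∩ Sam: 15:25-15:40, 15:45-17:20.
Alice ∩ Nikolai ∩ Sam ∩ Zubin: 16:45-17:20.
Alice ∩ Nikolai ∩ Sam ∩ Zubin ∩ Pablo: 16:45-17:20.
Alice ∩ Nikolai ∩ Sam ∩ Zubin ∩ Pablo ∩ Uma: 16:45-17:20.
Alice ∩ Nikolai ∩ Sam ∩ Zubin ∩ Pablo ∩ Uma ∩ Jamal: 16:45-17:20.
So the common availability across everyone is 16:45-17:20.
That's a single block of 35 minutes.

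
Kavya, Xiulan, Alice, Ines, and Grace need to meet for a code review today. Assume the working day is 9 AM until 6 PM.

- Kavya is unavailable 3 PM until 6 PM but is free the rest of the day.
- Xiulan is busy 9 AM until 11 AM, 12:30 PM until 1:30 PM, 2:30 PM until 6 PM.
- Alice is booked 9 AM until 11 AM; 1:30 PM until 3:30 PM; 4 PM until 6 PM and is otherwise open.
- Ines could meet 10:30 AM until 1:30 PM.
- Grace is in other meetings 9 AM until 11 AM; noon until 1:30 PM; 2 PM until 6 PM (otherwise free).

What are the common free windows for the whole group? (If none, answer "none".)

Kavya free: 09:00-15:00 (invert busy blocks within the working day).
Xiulan free: 11:00-12:30, 13:30-14:30 (invert busy blocks within the working day).
Alice free: 11:00-13:30, 15:30-16:00 (invert busy blocks within the working day).
Ines free: 10:30-13:30.
Grace free: 11:00-12:00, 13:30-14:00 (invert busy blocks within the working day).
Kavya ∩ Xiulan: 11:00-12:30, 13:30-14:30.
Kavya ∩ Xiulan ∩ Alice: 11:00-12:30.
Kavya ∩ Xiulan ∩ Alice ∩ Ines: 11:00-12:30.
Kavya ∩ Xiulan ∩ Alice ∩ Ines ∩ Grace: 11:00-12:00.

11:00-12:00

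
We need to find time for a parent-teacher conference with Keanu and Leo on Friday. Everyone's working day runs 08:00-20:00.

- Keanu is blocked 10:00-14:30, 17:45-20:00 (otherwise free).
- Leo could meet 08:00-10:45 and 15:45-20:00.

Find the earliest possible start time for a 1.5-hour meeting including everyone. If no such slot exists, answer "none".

08:00

Keanu free: 08:00-10:00, 14:30-17:45 (invert busy blocks within the working day).
Leo free: 08:00-10:45, 15:45-20:00.
Keanu ∩ Leo: 08:00-10:00, 15:45-17:45.
The first common window of at least 90 minutes is 08:00-10:00, so the earliest start is 08:00.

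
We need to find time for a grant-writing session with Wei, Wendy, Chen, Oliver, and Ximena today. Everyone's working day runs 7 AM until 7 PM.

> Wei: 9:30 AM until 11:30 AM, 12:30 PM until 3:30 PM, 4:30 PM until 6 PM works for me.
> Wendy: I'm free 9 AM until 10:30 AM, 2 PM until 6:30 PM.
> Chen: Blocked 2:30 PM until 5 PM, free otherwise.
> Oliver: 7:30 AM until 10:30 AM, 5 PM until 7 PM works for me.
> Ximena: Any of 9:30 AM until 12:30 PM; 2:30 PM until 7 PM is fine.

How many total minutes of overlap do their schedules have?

Wei free: 09:30-11:30, 12:30-15:30, 16:30-18:00.
Wendy free: 09:00-10:30, 14:00-18:30.
Chen free: 07:00-14:30, 17:00-19:00 (invert busy blocks within the working day).
Oliver free: 07:30-10:30, 17:00-19:00.
Ximena free: 09:30-12:30, 14:30-19:00.
Wei ∩ Wendy: 09:30-10:30, 14:00-15:30, 16:30-18:00.
Wei ∩ Wendy ∩ Chen: 09:30-10:30, 14:00-14:30, 17:00-18:00.
Wei ∩ Wendy ∩ Chen ∩ Oliver: 09:30-10:30, 17:00-18:00.
Wei ∩ Wendy ∩ Chen ∩ Oliver ∩ Ximena: 09:30-10:30, 17:00-18:00.
Summing the common windows: 60 + 60 = 120 minutes.

120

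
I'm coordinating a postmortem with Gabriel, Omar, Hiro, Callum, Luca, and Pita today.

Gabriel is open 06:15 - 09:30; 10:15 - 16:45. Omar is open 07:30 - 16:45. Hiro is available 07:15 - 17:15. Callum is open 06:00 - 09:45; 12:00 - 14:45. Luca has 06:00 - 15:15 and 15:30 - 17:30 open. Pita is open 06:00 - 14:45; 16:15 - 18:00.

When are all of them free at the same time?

07:30-09:30, 12:00-14:45

Gabriel ∩ Omar: 07:30-09:30, 10:15-16:45.
Gabriel ∩ Omar ∩ Hiro: 07:30-09:30, 10:15-16:45.
Gabriel ∩ Omar ∩ Hiro ∩ Callum: 07:30-09:30, 12:00-14:45.
Gabriel ∩ Omar ∩ Hiro ∩ Callum ∩ Luca: 07:30-09:30, 12:00-14:45.
Gabriel ∩ Omar ∩ Hiro ∩ Callum ∩ Luca ∩ Pita: 07:30-09:30, 12:00-14:45.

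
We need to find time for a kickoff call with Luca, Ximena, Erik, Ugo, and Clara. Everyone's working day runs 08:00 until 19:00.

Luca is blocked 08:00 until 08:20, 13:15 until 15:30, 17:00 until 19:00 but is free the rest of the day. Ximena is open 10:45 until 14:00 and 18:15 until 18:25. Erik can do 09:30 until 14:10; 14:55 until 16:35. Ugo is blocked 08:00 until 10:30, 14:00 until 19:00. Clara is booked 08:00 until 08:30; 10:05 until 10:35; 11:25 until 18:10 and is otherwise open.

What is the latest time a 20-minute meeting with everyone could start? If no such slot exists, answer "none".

Luca free: 08:20-13:15, 15:30-17:00 (invert busy blocks within the working day).
Ximena free: 10:45-14:00, 18:15-18:25.
Erik free: 09:30-14:10, 14:55-16:35.
Ugo free: 10:30-14:00 (invert busy blocks within the working day).
Clara free: 08:30-10:05, 10:35-11:25, 18:10-19:00 (invert busy blocks within the working day).
Luca ∩ Ximena: 10:45-13:15.
Luca ∩ Ximena ∩ Erik: 10:45-13:15.
Luca ∩ Ximena ∩ Erik ∩ Ugo: 10:45-13:15.
Luca ∩ Ximena ∩ Erik ∩ Ugo ∩ Clara: 10:45-11:25.
The last common window of at least 20 minutes is 10:45-11:25; a 20-minute meeting can start as late as 11:05 and still end by 11:25.

11:05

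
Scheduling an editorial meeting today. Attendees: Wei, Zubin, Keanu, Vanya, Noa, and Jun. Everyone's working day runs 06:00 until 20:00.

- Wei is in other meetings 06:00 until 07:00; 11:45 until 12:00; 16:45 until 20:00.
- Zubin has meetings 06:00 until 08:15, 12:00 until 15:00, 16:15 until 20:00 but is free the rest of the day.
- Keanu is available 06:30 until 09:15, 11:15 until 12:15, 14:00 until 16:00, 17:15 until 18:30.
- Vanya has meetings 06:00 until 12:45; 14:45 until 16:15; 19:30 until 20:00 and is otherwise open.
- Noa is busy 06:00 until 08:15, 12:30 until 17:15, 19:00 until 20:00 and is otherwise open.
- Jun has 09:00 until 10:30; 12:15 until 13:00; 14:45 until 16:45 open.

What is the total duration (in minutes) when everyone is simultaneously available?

0

Wei free: 07:00-11:45, 12:00-16:45 (invert busy blocks within the working day).
Zubin free: 08:15-12:00, 15:00-16:15 (invert busy blocks within the working day).
Keanu free: 06:30-09:15, 11:15-12:15, 14:00-16:00, 17:15-18:30.
Vanya free: 12:45-14:45, 16:15-19:30 (invert busy blocks within the working day).
Noa free: 08:15-12:30, 17:15-19:00 (invert busy blocks within the working day).
Jun free: 09:00-10:30, 12:15-13:00, 14:45-16:45.
Wei ∩ Zubin: 08:15-11:45, 15:00-16:15.
Wei ∩ Zubin ∩ Keanu: 08:15-09:15, 11:15-11:45, 15:00-16:00.
Wei ∩ Zubin ∩ Keanu ∩ Vanya: ∅.
Wei ∩ Zubin ∩ Keanu ∩ Vanya ∩ Noa: ∅.
Wei ∩ Zubin ∩ Keanu ∩ Vanya ∩ Noa ∩ Jun: ∅.
There is no time when everyone is free.
There is no common window, so the total is 0 minutes.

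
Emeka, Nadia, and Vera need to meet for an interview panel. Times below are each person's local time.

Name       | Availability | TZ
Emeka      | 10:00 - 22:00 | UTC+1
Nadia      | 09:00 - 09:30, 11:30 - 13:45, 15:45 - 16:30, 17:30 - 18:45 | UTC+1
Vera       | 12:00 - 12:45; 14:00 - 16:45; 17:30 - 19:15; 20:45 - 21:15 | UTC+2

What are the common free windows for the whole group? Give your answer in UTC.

Emeka in UTC: 09:00-21:00 (subtract 1h to convert from UTC+1).
Nadia in UTC: 08:00-08:30, 10:30-12:45, 14:45-15:30, 16:30-17:45 (subtract 1h to convert from UTC+1).
Vera in UTC: 10:00-10:45, 12:00-14:45, 15:30-17:15, 18:45-19:15 (subtract 2h to convert from UTC+2).
Emeka ∩ Nadia: 10:30-12:45, 14:45-15:30, 16:30-17:45.
Emeka ∩ Nadia ∩ Vera: 10:30-10:45, 12:00-12:45, 16:30-17:15.
Those are the intersection windows.

10:30-10:45, 12:00-12:45, 16:30-17:15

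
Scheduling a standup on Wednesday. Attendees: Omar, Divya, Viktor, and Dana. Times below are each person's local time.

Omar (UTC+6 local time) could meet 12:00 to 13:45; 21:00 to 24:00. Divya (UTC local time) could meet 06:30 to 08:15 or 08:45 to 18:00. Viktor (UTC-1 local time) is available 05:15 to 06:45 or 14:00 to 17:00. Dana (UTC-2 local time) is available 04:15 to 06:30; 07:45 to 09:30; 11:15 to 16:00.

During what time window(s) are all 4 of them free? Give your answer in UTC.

06:30-07:45, 15:00-18:00

Omar in UTC: 06:00-07:45, 15:00-18:00 (subtract 6h to convert from UTC+6).
Divya in UTC: 06:30-08:15, 08:45-18:00.
Viktor in UTC: 06:15-07:45, 15:00-18:00 (add 1h to convert from UTC-1).
Dana in UTC: 06:15-08:30, 09:45-11:30, 13:15-18:00 (add 2h to convert from UTC-2).
Omar ∩ Divya: 06:30-07:45, 15:00-18:00.
Omar ∩ Divya ∩ Viktor: 06:30-07:45, 15:00-18:00.
Omar ∩ Divya ∩ Viktor ∩ Dana: 06:30-07:45, 15:00-18:00.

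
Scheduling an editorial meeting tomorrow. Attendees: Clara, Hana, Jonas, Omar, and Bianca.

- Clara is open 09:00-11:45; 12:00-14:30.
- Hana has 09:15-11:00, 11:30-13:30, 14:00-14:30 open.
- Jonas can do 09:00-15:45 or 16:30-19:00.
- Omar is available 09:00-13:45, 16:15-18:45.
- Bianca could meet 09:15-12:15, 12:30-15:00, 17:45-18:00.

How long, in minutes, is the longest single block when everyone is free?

105

Clara ∩ Hana: 09:15-11:00, 11:30-11:45, 12:00-13:30, 14:00-14:30.
Clara ∩ Hana ∩ Jonas: 09:15-11:00, 11:30-11:45, 12:00-13:30, 14:00-14:30.
Clara ∩ Hana ∩ Jonas ∩ Omar: 09:15-11:00, 11:30-11:45, 12:00-13:30.
Clara ∩ Hana ∩ Jonas ∩ Omar ∩ Bianca: 09:15-11:00, 11:30-11:45, 12:00-12:15, 12:30-13:30.
The longest is 09:15-11:00 at 105 minutes.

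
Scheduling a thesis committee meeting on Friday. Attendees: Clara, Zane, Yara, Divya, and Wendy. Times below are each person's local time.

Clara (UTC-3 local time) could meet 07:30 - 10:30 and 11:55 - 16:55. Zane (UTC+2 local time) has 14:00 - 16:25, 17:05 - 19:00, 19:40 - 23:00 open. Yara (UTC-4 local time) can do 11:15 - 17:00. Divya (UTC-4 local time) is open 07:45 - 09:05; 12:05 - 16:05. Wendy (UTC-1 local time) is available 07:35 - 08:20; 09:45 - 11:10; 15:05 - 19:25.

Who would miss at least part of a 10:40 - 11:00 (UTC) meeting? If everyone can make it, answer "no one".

Clara in UTC: 10:30-13:30, 14:55-19:55 (add 3h to convert from UTC-3).
Zane in UTC: 12:00-14:25, 15:05-17:00, 17:40-21:00 (subtract 2h to convert from UTC+2).
Yara in UTC: 15:15-21:00 (add 4h to convert from UTC-4).
Divya in UTC: 11:45-13:05, 16:05-20:05 (add 4h to convert from UTC-4).
Wendy in UTC: 08:35-09:20, 10:45-12:10, 16:05-20:25 (add 1h to convert from UTC-1).
Clara: free for 10:40-11:00. Zane: not fully free for 10:40-11:00. Yara: not fully free for 10:40-11:00. Divya: not fully free for 10:40-11:00. Wendy: not fully free for 10:40-11:00.

Divya, Wendy, Yara, Zane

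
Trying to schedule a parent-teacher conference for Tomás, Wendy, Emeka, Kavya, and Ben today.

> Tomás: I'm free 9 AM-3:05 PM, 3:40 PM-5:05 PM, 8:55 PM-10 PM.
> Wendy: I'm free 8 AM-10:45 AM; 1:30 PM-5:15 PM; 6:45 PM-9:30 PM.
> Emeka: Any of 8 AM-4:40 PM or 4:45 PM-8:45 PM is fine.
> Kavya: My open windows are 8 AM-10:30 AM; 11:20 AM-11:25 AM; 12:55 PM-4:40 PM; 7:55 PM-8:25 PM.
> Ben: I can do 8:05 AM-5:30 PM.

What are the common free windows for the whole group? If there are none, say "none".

Tomás ∩ Wendy: 09:00-10:45, 13:30-15:05, 15:40-17:05, 20:55-21:30.
Tomás ∩ Wendy ∩ Emeka: 09:00-10:45, 13:30-15:05, 15:40-16:40, 16:45-17:05.
Tomás ∩ Wendy ∩ Emeka ∩ Kavya: 09:00-10:30, 13:30-15:05, 15:40-16:40.
Tomás ∩ Wendy ∩ Emeka ∩ Kavya ∩ Ben: 09:00-10:30, 13:30-15:05, 15:40-16:40.

09:00-10:30, 13:30-15:05, 15:40-16:40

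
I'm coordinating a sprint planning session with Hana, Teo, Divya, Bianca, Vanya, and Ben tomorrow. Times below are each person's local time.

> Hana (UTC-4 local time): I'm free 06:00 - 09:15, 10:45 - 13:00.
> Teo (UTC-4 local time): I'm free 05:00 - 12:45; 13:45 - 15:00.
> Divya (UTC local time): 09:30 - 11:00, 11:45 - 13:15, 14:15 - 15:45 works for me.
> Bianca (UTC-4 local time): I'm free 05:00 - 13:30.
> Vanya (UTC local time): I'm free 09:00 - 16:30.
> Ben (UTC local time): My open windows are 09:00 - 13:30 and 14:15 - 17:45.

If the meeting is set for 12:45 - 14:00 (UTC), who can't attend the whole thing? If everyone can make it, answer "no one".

Hana in UTC: 10:00-13:15, 14:45-17:00 (add 4h to convert from UTC-4).
Teo in UTC: 09:00-16:45, 17:45-19:00 (add 4h to convert from UTC-4).
Divya in UTC: 09:30-11:00, 11:45-13:15, 14:15-15:45.
Bianca in UTC: 09:00-17:30 (add 4h to convert from UTC-4).
Vanya in UTC: 09:00-16:30.
Ben in UTC: 09:00-13:30, 14:15-17:45.
Hana: not fully free for 12:45-14:00. Teo: free for 12:45-14:00. Divya: not fully free for 12:45-14:00. Bianca: free for 12:45-14:00. Vanya: free for 12:45-14:00. Ben: not fully free for 12:45-14:00.

Ben, Divya, Hana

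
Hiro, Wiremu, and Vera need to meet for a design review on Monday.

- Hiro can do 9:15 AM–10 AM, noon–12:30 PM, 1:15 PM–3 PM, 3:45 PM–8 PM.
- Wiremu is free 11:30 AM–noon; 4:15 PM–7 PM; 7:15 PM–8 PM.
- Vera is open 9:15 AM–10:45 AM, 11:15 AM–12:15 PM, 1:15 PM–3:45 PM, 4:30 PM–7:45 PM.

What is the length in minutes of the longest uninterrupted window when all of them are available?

Hiro ∩ Wiremu: 16:15-19:00, 19:15-20:00.
Hiro ∩ Wiremu ∩ Vera: 16:30-19:00, 19:15-19:45.
The longest is 16:30-19:00 at 150 minutes.

150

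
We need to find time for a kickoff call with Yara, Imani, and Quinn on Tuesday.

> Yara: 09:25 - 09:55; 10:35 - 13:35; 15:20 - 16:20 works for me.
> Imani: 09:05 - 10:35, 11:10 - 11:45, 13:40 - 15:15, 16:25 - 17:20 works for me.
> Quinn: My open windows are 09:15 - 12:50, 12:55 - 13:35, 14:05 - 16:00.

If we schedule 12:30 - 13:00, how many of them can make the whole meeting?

1

Yara can make the full 12:30-13:00 slot — that's 1.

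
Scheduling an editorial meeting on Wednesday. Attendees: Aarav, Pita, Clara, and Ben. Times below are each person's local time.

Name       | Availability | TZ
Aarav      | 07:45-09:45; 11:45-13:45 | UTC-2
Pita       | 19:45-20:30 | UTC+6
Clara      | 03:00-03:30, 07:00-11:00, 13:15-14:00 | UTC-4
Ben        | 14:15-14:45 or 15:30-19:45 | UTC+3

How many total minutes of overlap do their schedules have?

45

Aarav in UTC: 09:45-11:45, 13:45-15:45 (add 2h to convert from UTC-2).
Pita in UTC: 13:45-14:30 (subtract 6h to convert from UTC+6).
Clara in UTC: 07:00-07:30, 11:00-15:00, 17:15-18:00 (add 4h to convert from UTC-4).
Ben in UTC: 11:15-11:45, 12:30-16:45 (subtract 3h to convert from UTC+3).
Aarav ∩ Pita: 13:45-14:30.
Aarav ∩ Pita ∩ Clara: 13:45-14:30.
Aarav ∩ Pita ∩ Clara ∩ Ben: 13:45-14:30.
Those are the intersection windows.
That's a single block of 45 minutes.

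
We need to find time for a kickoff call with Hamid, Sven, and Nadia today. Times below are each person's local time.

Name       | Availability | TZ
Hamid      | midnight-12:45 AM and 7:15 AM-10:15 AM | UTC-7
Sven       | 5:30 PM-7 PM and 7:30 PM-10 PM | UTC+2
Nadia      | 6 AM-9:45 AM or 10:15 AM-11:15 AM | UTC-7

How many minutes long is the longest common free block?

Hamid in UTC: 07:00-07:45, 14:15-17:15 (add 7h to convert from UTC-7).
Sven in UTC: 15:30-17:00, 17:30-20:00 (subtract 2h to convert from UTC+2).
Nadia in UTC: 13:00-16:45, 17:15-18:15 (add 7h to convert from UTC-7).
Hamid ∩ Sven: 15:30-17:00.
Hamid ∩ Sven ∩ Nadia: 15:30-16:45.
The longest is 15:30-16:45 at 75 minutes.

75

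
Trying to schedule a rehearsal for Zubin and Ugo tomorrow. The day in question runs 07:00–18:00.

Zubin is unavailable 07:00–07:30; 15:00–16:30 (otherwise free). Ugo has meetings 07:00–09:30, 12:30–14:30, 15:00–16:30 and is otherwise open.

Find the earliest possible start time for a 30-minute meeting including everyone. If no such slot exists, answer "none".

Zubin free: 07:30-15:00, 16:30-18:00 (invert busy blocks within the working day).
Ugo free: 09:30-12:30, 14:30-15:00, 16:30-18:00 (invert busy blocks within the working day).
Zubin ∩ Ugo: 09:30-12:30, 14:30-15:00, 16:30-18:00.
The first common window of at least 30 minutes is 09:30-12:30, so the earliest start is 09:30.

09:30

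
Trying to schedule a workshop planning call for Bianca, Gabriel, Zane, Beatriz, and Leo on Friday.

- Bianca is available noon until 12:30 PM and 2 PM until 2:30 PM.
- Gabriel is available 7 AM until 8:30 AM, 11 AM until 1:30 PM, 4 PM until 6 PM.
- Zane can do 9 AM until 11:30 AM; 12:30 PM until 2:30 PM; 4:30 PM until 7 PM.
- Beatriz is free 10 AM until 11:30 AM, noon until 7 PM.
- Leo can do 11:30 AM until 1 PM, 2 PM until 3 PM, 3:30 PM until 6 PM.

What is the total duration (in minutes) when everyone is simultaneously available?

Bianca ∩ Gabriel: 12:00-12:30.
Bianca ∩ Gabriel ∩ Zane: ∅.
Bianca ∩ Gabriel ∩ Zane ∩ Beatriz: ∅.
Bianca ∩ Gabriel ∩ Zane ∩ Beatriz ∩ Leo: ∅.
There is no time when everyone is free.
There is no common window, so the total is 0 minutes.

0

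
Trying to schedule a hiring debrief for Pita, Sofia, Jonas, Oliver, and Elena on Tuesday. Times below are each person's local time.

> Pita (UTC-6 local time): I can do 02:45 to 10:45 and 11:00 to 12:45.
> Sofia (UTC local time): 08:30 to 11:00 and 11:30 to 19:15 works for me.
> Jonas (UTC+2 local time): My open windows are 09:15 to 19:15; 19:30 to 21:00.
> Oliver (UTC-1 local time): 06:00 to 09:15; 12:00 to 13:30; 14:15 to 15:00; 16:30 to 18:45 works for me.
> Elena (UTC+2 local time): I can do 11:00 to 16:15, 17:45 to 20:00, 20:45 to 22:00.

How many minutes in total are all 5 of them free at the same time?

195

Pita in UTC: 08:45-16:45, 17:00-18:45 (add 6h to convert from UTC-6).
Sofia in UTC: 08:30-11:00, 11:30-19:15.
Jonas in UTC: 07:15-17:15, 17:30-19:00 (subtract 2h to convert from UTC+2).
Oliver in UTC: 07:00-10:15, 13:00-14:30, 15:15-16:00, 17:30-19:45 (add 1h to convert from UTC-1).
Elena in UTC: 09:00-14:15, 15:45-18:00, 18:45-20:00 (subtract 2h to convert from UTC+2).
Pita ∩ Sofia: 08:45-11:00, 11:30-16:45, 17:00-18:45.
Pita ∩ Sofia ∩ Jonas: 08:45-11:00, 11:30-16:45, 17:00-17:15, 17:30-18:45.
Pita ∩ Sofia ∩ Jonas ∩ Oliver: 08:45-10:15, 13:00-14:30, 15:15-16:00, 17:30-18:45.
Pita ∩ Sofia ∩ Jonas ∩ Oliver ∩ Elena: 09:00-10:15, 13:00-14:15, 15:45-16:00, 17:30-18:00.
Summing the common windows: 75 + 75 + 15 + 30 = 195 minutes.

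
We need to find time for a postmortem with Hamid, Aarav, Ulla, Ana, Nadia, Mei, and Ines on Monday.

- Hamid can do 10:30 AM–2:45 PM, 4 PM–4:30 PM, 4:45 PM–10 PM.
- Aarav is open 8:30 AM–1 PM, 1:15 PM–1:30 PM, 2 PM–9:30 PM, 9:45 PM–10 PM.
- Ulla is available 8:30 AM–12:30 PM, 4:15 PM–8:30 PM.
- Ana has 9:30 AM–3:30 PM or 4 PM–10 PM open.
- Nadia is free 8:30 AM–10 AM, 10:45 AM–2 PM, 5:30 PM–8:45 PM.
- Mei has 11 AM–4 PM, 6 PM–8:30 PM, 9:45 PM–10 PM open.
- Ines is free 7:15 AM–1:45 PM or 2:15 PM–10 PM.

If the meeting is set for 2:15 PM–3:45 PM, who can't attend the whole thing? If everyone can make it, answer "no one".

Hamid: not fully free for 14:15-15:45. Aarav: free for 14:15-15:45. Ulla: not fully free for 14:15-15:45. Ana: not fully free for 14:15-15:45. Nadia: not fully free for 14:15-15:45. Mei: free for 14:15-15:45. Ines: free for 14:15-15:45.

Ana, Hamid, Nadia, Ulla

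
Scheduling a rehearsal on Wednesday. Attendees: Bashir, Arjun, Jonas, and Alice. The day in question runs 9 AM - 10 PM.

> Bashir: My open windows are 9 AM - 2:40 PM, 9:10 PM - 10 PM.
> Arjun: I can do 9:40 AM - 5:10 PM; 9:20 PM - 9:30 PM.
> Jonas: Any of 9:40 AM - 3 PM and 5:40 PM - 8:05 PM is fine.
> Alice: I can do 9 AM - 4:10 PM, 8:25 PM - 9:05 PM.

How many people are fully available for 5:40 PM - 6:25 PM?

Jonas can make the full 17:40-18:25 slot — that's 1.

1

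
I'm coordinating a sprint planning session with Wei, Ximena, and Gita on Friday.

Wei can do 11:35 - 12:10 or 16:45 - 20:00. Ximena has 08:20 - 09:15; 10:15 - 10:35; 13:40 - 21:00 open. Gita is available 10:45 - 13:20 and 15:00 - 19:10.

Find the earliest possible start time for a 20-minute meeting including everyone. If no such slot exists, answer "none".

Wei ∩ Ximena: 16:45-20:00.
Wei ∩ Ximena ∩ Gita: 16:45-19:10.
The first common window of at least 20 minutes is 16:45-19:10, so the earliest start is 16:45.

16:45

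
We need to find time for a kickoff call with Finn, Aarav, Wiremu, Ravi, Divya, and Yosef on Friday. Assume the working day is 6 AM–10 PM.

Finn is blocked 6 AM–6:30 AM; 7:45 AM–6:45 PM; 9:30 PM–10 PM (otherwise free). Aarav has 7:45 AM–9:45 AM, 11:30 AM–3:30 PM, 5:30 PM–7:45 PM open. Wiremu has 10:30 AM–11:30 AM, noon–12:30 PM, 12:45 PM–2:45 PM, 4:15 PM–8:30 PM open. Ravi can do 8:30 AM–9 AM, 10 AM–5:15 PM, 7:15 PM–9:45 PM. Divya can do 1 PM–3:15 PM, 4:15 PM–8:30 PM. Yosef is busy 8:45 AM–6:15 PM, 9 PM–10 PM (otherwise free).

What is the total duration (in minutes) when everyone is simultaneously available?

Finn free: 06:30-07:45, 18:45-21:30 (invert busy blocks within the working day).
Aarav free: 07:45-09:45, 11:30-15:30, 17:30-19:45.
Wiremu free: 10:30-11:30, 12:00-12:30, 12:45-14:45, 16:15-20:30.
Ravi free: 08:30-09:00, 10:00-17:15, 19:15-21:45.
Divya free: 13:00-15:15, 16:15-20:30.
Yosef free: 06:00-08:45, 18:15-21:00 (invert busy blocks within the working day).
Finn ∩ Aarav: 18:45-19:45.
Finn ∩ Aarav ∩ Wiremu: 18:45-19:45.
Finn ∩ Aarav ∩ Wiremu ∩ Ravi: 19:15-19:45.
Finn ∩ Aarav ∩ Wiremu ∩ Ravi ∩ Divya: 19:15-19:45.
Finn ∩ Aarav ∩ Wiremu ∩ Ravi ∩ Divya ∩ Yosef: 19:15-19:45.
So the common availability across everyone is 19:15-19:45.
That's a single block of 30 minutes.

30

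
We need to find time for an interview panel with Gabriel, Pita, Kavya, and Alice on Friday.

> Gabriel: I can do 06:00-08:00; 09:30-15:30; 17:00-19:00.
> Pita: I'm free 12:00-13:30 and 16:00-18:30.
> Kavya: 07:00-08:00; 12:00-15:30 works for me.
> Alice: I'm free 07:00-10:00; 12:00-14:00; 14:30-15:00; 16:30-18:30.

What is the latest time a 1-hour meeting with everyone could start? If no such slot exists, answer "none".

Gabriel ∩ Pita: 12:00-13:30, 17:00-18:30.
Gabriel ∩ Pita ∩ Kavya: 12:00-13:30.
Gabriel ∩ Pita ∩ Kavya ∩ Alice: 12:00-13:30.
The last common window of at least 60 minutes is 12:00-13:30; a 60-minute meeting can start as late as 12:30 and still end by 13:30.

12:30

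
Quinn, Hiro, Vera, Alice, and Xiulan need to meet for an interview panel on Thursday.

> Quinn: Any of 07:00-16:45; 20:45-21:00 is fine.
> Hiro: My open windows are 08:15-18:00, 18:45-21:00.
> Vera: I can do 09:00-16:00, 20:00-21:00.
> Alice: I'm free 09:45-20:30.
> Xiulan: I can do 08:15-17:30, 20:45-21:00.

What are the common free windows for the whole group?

Quinn ∩ Hiro: 08:15-16:45, 20:45-21:00.
Quinn ∩ Hiro ∩ Vera: 09:00-16:00, 20:45-21:00.
Quinn ∩ Hiro ∩ Vera ∩ Alice: 09:45-16:00.
Quinn ∩ Hiro ∩ Vera ∩ Alice ∩ Xiulan: 09:45-16:00.
Those are the intersection windows.

09:45-16:00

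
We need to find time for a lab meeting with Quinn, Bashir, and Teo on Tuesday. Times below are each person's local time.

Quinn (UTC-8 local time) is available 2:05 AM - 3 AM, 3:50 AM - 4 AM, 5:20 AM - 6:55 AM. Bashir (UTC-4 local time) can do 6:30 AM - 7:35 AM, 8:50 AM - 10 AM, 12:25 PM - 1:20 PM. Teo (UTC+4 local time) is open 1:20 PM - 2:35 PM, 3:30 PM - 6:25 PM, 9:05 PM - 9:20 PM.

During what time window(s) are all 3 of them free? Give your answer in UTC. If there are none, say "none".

10:30-10:35, 13:20-14:00

Quinn in UTC: 10:05-11:00, 11:50-12:00, 13:20-14:55 (add 8h to convert from UTC-8).
Bashir in UTC: 10:30-11:35, 12:50-14:00, 16:25-17:20 (add 4h to convert from UTC-4).
Teo in UTC: 09:20-10:35, 11:30-14:25, 17:05-17:20 (subtract 4h to convert from UTC+4).
Quinn ∩ Bashir: 10:30-11:00, 13:20-14:00.
Quinn ∩ Bashir ∩ Teo: 10:30-10:35, 13:20-14:00.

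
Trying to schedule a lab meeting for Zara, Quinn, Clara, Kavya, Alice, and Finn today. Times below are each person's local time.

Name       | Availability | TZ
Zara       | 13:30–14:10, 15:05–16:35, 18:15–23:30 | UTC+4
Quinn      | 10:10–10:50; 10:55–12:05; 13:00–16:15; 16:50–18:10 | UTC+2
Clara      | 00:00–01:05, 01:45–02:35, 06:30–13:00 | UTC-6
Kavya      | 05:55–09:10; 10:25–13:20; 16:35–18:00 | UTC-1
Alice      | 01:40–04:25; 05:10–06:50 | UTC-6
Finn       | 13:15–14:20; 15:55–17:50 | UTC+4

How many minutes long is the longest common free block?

5

Zara in UTC: 09:30-10:10, 11:05-12:35, 14:15-19:30 (subtract 4h to convert from UTC+4).
Quinn in UTC: 08:10-08:50, 08:55-10:05, 11:00-14:15, 14:50-16:10 (subtract 2h to convert from UTC+2).
Clara in UTC: 06:00-07:05, 07:45-08:35, 12:30-19:00 (add 6h to convert from UTC-6).
Kavya in UTC: 06:55-10:10, 11:25-14:20, 17:35-19:00 (add 1h to convert from UTC-1).
Alice in UTC: 07:40-10:25, 11:10-12:50 (add 6h to convert from UTC-6).
Finn in UTC: 09:15-10:20, 11:55-13:50 (subtract 4h to convert from UTC+4).
Zara ∩ Quinn: 09:30-10:05, 11:05-12:35, 14:50-16:10.
Zara ∩ Quinn ∩ Clara: 12:30-12:35, 14:50-16:10.
Zara ∩ Quinn ∩ Clara ∩ Kavya: 12:30-12:35.
Zara ∩ Quinn ∩ Clara ∩ Kavya ∩ Alice: 12:30-12:35.
Zara ∩ Quinn ∩ Clara ∩ Kavya ∩ Alice ∩ Finn: 12:30-12:35.
The longest is 12:30-12:35 at 5 minutes.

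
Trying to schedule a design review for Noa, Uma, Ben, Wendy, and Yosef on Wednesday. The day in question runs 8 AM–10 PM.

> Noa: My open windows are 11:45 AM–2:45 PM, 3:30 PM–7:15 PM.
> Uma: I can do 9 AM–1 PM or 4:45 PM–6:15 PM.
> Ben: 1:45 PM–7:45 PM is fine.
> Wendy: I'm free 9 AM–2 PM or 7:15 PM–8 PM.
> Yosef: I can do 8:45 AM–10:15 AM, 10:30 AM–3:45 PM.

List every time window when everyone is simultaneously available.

Noa ∩ Uma: 11:45-13:00, 16:45-18:15.
Noa ∩ Uma ∩ Ben: 16:45-18:15.
Noa ∩ Uma ∩ Ben ∩ Wendy: ∅.
Noa ∩ Uma ∩ Ben ∩ Wendy ∩ Yosef: ∅.
There is no time when everyone is free.

none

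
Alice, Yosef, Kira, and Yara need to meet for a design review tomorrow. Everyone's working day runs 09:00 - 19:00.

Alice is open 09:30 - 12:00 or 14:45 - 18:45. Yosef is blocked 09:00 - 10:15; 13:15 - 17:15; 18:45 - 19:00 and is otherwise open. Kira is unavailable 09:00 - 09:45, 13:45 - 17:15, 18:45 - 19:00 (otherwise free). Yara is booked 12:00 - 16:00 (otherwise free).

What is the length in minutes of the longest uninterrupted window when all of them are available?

105

Alice free: 09:30-12:00, 14:45-18:45.
Yosef free: 10:15-13:15, 17:15-18:45 (invert busy blocks within the working day).
Kira free: 09:45-13:45, 17:15-18:45 (invert busy blocks within the working day).
Yara free: 09:00-12:00, 16:00-19:00 (invert busy blocks within the working day).
Alice ∩ Yosef: 10:15-12:00, 17:15-18:45.
Alice ∩ Yosef ∩ Kira: 10:15-12:00, 17:15-18:45.
Alice ∩ Yosef ∩ Kira ∩ Yara: 10:15-12:00, 17:15-18:45.
The longest is 10:15-12:00 at 105 minutes.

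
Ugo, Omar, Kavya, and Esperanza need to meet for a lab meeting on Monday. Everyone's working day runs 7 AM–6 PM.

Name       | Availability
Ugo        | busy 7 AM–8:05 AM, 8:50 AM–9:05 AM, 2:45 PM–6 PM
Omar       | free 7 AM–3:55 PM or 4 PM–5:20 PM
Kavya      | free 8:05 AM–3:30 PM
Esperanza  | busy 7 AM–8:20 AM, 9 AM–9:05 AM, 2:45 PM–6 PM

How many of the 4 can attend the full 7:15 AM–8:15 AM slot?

1

Ugo free: 08:05-08:50, 09:05-14:45 (invert busy blocks within the working day).
Omar free: 07:00-15:55, 16:00-17:20.
Kavya free: 08:05-15:30.
Esperanza free: 08:20-09:00, 09:05-14:45 (invert busy blocks within the working day).
Omar can make the full 07:15-08:15 slot — that's 1.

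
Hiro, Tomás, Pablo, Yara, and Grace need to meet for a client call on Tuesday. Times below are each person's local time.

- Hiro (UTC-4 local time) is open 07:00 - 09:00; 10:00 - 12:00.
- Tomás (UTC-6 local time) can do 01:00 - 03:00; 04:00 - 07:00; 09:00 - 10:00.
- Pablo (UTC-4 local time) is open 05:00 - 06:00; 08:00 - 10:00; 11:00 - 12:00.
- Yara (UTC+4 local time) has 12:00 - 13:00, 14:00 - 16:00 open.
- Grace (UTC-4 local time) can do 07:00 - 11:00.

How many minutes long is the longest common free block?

Hiro in UTC: 11:00-13:00, 14:00-16:00 (add 4h to convert from UTC-4).
Tomás in UTC: 07:00-09:00, 10:00-13:00, 15:00-16:00 (add 6h to convert from UTC-6).
Pablo in UTC: 09:00-10:00, 12:00-14:00, 15:00-16:00 (add 4h to convert from UTC-4).
Yara in UTC: 08:00-09:00, 10:00-12:00 (subtract 4h to convert from UTC+4).
Grace in UTC: 11:00-15:00 (add 4h to convert from UTC-4).
Hiro ∩ Tomás: 11:00-13:00, 15:00-16:00.
Hiro ∩ Tomás ∩ Pablo: 12:00-13:00, 15:00-16:00.
Hiro ∩ Tomás ∩ Pablo ∩ Yara: ∅.
Hiro ∩ Tomás ∩ Pablo ∩ Yara ∩ Grace: ∅.
There is no time when everyone is free.
No common window exists, so the longest block is 0 minutes.

0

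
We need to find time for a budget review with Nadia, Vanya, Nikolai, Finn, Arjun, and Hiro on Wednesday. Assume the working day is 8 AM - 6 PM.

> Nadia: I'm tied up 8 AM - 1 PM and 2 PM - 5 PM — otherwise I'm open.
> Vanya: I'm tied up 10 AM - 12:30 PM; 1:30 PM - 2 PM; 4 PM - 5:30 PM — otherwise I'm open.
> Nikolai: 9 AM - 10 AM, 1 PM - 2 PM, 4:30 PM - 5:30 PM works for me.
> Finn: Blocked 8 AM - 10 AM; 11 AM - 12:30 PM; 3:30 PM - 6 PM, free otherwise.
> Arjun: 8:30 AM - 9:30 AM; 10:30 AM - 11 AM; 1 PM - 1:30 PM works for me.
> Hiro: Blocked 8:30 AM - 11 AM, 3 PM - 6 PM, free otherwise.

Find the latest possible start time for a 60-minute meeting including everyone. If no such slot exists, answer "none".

Nadia free: 13:00-14:00, 17:00-18:00 (invert busy blocks within the working day).
Vanya free: 08:00-10:00, 12:30-13:30, 14:00-16:00, 17:30-18:00 (invert busy blocks within the working day).
Nikolai free: 09:00-10:00, 13:00-14:00, 16:30-17:30.
Finn free: 10:00-11:00, 12:30-15:30 (invert busy blocks within the working day).
Arjun free: 08:30-09:30, 10:30-11:00, 13:00-13:30.
Hiro free: 08:00-08:30, 11:00-15:00 (invert busy blocks within the working day).
Nadia ∩ Vanya: 13:00-13:30, 17:30-18:00.
Nadia ∩ Vanya ∩ Nikolai: 13:00-13:30.
Nadia ∩ Vanya ∩ Nikolai ∩ Finn: 13:00-13:30.
Nadia ∩ Vanya ∩ Nikolai ∩ Finn ∩ Arjun: 13:00-13:30.
Nadia ∩ Vanya ∩ Nikolai ∩ Finn ∩ Arjun ∩ Hiro: 13:00-13:30.
So the common availability across everyone is 13:00-13:30.
No common window is at least 60 minutes long.

none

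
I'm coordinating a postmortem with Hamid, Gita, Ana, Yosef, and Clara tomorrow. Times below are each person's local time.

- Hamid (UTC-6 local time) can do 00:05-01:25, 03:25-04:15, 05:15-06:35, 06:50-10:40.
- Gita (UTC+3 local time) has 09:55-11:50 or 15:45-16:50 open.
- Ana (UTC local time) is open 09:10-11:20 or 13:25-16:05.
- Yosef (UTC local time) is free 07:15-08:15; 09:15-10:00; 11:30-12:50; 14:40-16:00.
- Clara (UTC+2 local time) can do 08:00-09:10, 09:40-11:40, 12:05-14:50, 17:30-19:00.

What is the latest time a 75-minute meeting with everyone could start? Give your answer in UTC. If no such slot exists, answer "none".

Hamid in UTC: 06:05-07:25, 09:25-10:15, 11:15-12:35, 12:50-16:40 (add 6h to convert from UTC-6).
Gita in UTC: 06:55-08:50, 12:45-13:50 (subtract 3h to convert from UTC+3).
Ana in UTC: 09:10-11:20, 13:25-16:05.
Yosef in UTC: 07:15-08:15, 09:15-10:00, 11:30-12:50, 14:40-16:00.
Clara in UTC: 06:00-07:10, 07:40-09:40, 10:05-12:50, 15:30-17:00 (subtract 2h to convert from UTC+2).
Hamid ∩ Gita: 06:55-07:25, 12:50-13:50.
Hamid ∩ Gita ∩ Ana: 13:25-13:50.
Hamid ∩ Gita ∩ Ana ∩ Yosef: ∅.
Hamid ∩ Gita ∩ Ana ∩ Yosef ∩ Clara: ∅.
There is no time when everyone is free.
No common window is at least 75 minutes long.

none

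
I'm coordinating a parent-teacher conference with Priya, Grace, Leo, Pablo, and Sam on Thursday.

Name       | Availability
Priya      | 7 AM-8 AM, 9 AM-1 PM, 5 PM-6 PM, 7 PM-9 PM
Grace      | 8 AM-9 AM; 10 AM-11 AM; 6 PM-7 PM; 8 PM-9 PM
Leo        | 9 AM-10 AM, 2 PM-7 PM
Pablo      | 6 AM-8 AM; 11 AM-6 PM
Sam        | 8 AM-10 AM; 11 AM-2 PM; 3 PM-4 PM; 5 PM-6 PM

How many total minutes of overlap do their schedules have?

Priya ∩ Grace: 10:00-11:00, 20:00-21:00.
Priya ∩ Grace ∩ Leo: ∅.
Priya ∩ Grace ∩ Leo ∩ Pablo: ∅.
Priya ∩ Grace ∩ Leo ∩ Pablo ∩ Sam: ∅.
There is no time when everyone is free.
There is no common window, so the total is 0 minutes.

0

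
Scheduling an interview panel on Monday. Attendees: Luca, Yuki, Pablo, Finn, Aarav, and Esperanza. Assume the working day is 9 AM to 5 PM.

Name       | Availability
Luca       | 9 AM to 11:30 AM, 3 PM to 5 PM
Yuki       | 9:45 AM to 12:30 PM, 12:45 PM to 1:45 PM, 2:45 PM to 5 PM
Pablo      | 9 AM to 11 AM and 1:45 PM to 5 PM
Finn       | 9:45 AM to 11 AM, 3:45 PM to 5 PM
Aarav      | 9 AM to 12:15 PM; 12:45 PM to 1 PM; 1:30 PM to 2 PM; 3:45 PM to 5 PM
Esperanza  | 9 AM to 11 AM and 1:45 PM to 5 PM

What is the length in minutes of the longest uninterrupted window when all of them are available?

75

Luca ∩ Yuki: 09:45-11:30, 15:00-17:00.
Luca ∩ Yuki ∩ Pablo: 09:45-11:00, 15:00-17:00.
Luca ∩ Yuki ∩ Pablo ∩ Finn: 09:45-11:00, 15:45-17:00.
Luca ∩ Yuki ∩ Pablo ∩ Finn ∩ Aarav: 09:45-11:00, 15:45-17:00.
Luca ∩ Yuki ∩ Pablo ∩ Finn ∩ Aarav ∩ Esperanza: 09:45-11:00, 15:45-17:00.
The longest is 09:45-11:00 at 75 minutes.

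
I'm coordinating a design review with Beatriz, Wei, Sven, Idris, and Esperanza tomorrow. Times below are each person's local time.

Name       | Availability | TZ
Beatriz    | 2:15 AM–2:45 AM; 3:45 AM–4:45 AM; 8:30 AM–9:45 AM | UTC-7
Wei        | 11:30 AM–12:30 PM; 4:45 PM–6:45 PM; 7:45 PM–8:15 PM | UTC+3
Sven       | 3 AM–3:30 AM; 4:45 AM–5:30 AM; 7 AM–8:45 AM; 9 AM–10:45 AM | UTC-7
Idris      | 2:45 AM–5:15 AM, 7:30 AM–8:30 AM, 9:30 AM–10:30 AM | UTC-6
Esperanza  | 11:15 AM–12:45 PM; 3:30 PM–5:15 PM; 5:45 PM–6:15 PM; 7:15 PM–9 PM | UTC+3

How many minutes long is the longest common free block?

Beatriz in UTC: 09:15-09:45, 10:45-11:45, 15:30-16:45 (add 7h to convert from UTC-7).
Wei in UTC: 08:30-09:30, 13:45-15:45, 16:45-17:15 (subtract 3h to convert from UTC+3).
Sven in UTC: 10:00-10:30, 11:45-12:30, 14:00-15:45, 16:00-17:45 (add 7h to convert from UTC-7).
Idris in UTC: 08:45-11:15, 13:30-14:30, 15:30-16:30 (add 6h to convert from UTC-6).
Esperanza in UTC: 08:15-09:45, 12:30-14:15, 14:45-15:15, 16:15-18:00 (subtract 3h to convert from UTC+3).
Beatriz ∩ Wei: 09:15-09:30, 15:30-15:45.
Beatriz ∩ Wei ∩ Sven: 15:30-15:45.
Beatriz ∩ Wei ∩ Sven ∩ Idris: 15:30-15:45.
Beatriz ∩ Wei ∩ Sven ∩ Idris ∩ Esperanza: ∅.
There is no time when everyone is free.
No common window exists, so the longest block is 0 minutes.

0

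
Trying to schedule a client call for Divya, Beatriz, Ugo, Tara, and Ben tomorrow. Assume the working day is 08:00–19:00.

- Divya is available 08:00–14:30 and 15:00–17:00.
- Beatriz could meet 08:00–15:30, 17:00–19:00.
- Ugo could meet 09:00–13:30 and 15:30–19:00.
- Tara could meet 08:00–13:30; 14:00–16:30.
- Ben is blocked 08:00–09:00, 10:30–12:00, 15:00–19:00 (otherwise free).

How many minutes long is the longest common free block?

Divya free: 08:00-14:30, 15:00-17:00.
Beatriz free: 08:00-15:30, 17:00-19:00.
Ugo free: 09:00-13:30, 15:30-19:00.
Tara free: 08:00-13:30, 14:00-16:30.
Ben free: 09:00-10:30, 12:00-15:00 (invert busy blocks within the working day).
Divya ∩ Beatriz: 08:00-14:30, 15:00-15:30.
Divya ∩ Beatriz ∩ Ugo: 09:00-13:30.
Divya ∩ Beatriz ∩ Ugo ∩ Tara: 09:00-13:30.
Divya ∩ Beatriz ∩ Ugo ∩ Tara ∩ Ben: 09:00-10:30, 12:00-13:30.
The longest is 09:00-10:30 at 90 minutes.

90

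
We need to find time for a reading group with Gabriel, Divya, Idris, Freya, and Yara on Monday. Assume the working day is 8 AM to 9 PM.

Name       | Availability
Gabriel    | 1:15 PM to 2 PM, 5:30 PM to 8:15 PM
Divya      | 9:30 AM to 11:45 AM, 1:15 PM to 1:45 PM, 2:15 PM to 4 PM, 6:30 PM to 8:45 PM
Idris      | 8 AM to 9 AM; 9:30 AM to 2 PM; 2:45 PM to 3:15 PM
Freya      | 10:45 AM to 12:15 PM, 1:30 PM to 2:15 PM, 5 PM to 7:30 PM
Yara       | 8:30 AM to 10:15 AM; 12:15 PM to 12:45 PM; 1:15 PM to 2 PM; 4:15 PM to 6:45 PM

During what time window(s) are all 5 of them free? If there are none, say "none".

13:30-13:45

Gabriel ∩ Divya: 13:15-13:45, 18:30-20:15.
Gabriel ∩ Divya ∩ Idris: 13:15-13:45.
Gabriel ∩ Divya ∩ Idris ∩ Freya: 13:30-13:45.
Gabriel ∩ Divya ∩ Idris ∩ Freya ∩ Yara: 13:30-13:45.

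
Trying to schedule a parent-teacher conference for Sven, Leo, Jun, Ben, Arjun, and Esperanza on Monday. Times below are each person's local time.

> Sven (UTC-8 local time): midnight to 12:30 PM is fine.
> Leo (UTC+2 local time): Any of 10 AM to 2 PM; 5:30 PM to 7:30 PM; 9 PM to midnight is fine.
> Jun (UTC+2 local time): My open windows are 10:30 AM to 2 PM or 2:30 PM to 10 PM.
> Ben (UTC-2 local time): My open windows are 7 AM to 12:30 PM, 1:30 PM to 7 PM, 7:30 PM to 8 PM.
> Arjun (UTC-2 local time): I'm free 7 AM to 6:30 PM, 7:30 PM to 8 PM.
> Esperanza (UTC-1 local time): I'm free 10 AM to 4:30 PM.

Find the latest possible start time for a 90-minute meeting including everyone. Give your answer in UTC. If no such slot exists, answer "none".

16:00

Sven in UTC: 08:00-20:30 (add 8h to convert from UTC-8).
Leo in UTC: 08:00-12:00, 15:30-17:30, 19:00-22:00 (subtract 2h to convert from UTC+2).
Jun in UTC: 08:30-12:00, 12:30-20:00 (subtract 2h to convert from UTC+2).
Ben in UTC: 09:00-14:30, 15:30-21:00, 21:30-22:00 (add 2h to convert from UTC-2).
Arjun in UTC: 09:00-20:30, 21:30-22:00 (add 2h to convert from UTC-2).
Esperanza in UTC: 11:00-17:30 (add 1h to convert from UTC-1).
Sven ∩ Leo: 08:00-12:00, 15:30-17:30, 19:00-20:30.
Sven ∩ Leo ∩ Jun: 08:30-12:00, 15:30-17:30, 19:00-20:00.
Sven ∩ Leo ∩ Jun ∩ Ben: 09:00-12:00, 15:30-17:30, 19:00-20:00.
Sven ∩ Leo ∩ Jun ∩ Ben ∩ Arjun: 09:00-12:00, 15:30-17:30, 19:00-20:00.
Sven ∩ Leo ∩ Jun ∩ Ben ∩ Arjun ∩ Esperanza: 11:00-12:00, 15:30-17:30.
The last common window of at least 90 minutes is 15:30-17:30; a 90-minute meeting can start as late as 16:00 and still end by 17:30.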